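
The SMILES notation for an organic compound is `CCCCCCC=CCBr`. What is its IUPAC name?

The longest carbon chain that includes the multiple bond has 9 carbons, so the parent hydride is nonane.
There is one C=C double bond, indicated by the ending -ene.
The numbering direction is chosen so that numbering from this end puts the double bond at C-2 rather than C-7.
This places the double bond between C-2 and C-3; a bromo group at C-1.
Assembling the pieces gives 1-bromonon-2-ene.

1-bromonon-2-ene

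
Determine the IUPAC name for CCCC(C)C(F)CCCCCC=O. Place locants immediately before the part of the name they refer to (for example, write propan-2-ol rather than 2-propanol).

7-fluoro-8-methylundecanal

The longest chain bearing the –CHO group is 11 carbons long (undecane).
An aldehyde (terminal –CHO) is the principal characteristic group, giving the suffix -al.
Number the chain so that the aldehyde carbon is C-1 by definition.
With this numbering: a fluoro group at C-7; a methyl group at C-8.
The substituents are ordered alphabetically, ignoring any di-/tri- multipliers.
The name is 7-fluoro-8-methylundecanal.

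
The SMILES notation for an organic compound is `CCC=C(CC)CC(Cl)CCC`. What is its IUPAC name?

6-chloro-4-ethylnon-3-ene

Counting along the main chain through the multiple bond gives 9 carbons: the parent is nonane.
The chain contains a C=C double bond, so the unsaturation ending is -ene.
Number the chain so that numbering from this end puts the double bond at C-3 rather than C-6.
With this numbering: the double bond between C-3 and C-4; a chloro group at C-6; an ethyl group at C-4.
Prefixes are listed alphabetically: chloro, ethyl.
Putting it together: 6-chloro-4-ethylnon-3-ene.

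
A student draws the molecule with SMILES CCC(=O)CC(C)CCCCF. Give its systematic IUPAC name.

9-fluoro-5-methylnonan-3-one

The longest chain bearing the carbonyl is 9 carbons long (nonane).
The principal characteristic group is a ketone (C=O on an internal carbon), named with the suffix -one.
The numbering direction is chosen so that numbering from this end puts the carbonyl group at C-3 rather than C-7.
That gives the carbonyl at C-3; a fluoro group at C-9; a methyl group at C-5.
The substituents are ordered alphabetically, ignoring any di-/tri- multipliers.
Putting it together: 9-fluoro-5-methylnonan-3-one.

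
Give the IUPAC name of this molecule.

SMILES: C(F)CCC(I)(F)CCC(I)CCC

The parent chain contains 10 carbons (decane).
Number the chain so that the substituent locant set {1,4,4,7} is lower than {4,7,7,10} at the first point of difference.
This places fluoro groups at C-1 and C-4; iodo groups at C-4 and C-7.
The substituents are ordered alphabetically, ignoring any di-/tri- multipliers.
Assembling the pieces gives 1,4-difluoro-4,7-diiododecane.

1,4-difluoro-4,7-diiododecane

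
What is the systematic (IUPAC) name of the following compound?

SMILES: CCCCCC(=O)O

hexanoic acid

The longest chain bearing the –COOH group is 6 carbons long (hexane).
The principal characteristic group is a carboxylic acid (terminal –COOH), named with the suffix -oic acid.
Number the chain so that the carboxylic acid carbon is C-1 by definition.
Putting it together: hexanoic acid.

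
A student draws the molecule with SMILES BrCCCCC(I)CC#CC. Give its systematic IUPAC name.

9-bromo-5-iodonon-2-yne

Counting along the main chain through the multiple bond gives 9 carbons: the parent is nonane.
There is one C≡C triple bond, indicated by the ending -yne.
Number the chain so that numbering from this end puts the triple bond at C-2 rather than C-7.
With this numbering: the triple bond between C-2 and C-3; a bromo group at C-9; an iodo group at C-5.
Substituent prefixes are cited in alphabetical order (multiplying prefixes like di-/tri- are ignored for ordering).
Assembling the pieces gives 9-bromo-5-iodonon-2-yne.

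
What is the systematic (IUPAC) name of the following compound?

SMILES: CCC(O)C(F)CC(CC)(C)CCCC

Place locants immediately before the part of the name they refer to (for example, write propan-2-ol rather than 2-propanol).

Counting along the main chain through the –OH group gives 10 carbons: the parent is decane.
The highest-priority functional group is an alcohol (–OH), so the name ends in -ol.
The numbering direction is chosen so that numbering from this end puts the hydroxyl group at C-3 rather than C-8.
With this numbering: the hydroxyl at C-3; an ethyl group at C-6; a fluoro group at C-4; a methyl group at C-6.
The substituents are ordered alphabetically, ignoring any di-/tri- multipliers.
Putting it together: 6-ethyl-4-fluoro-6-methyldecan-3-ol.

6-ethyl-4-fluoro-6-methyldecan-3-ol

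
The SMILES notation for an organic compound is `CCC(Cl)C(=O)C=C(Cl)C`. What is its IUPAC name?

2,5-dichlorohept-2-en-4-one

Counting along the main chain through the carbonyl and the multiple bond gives 7 carbons: the parent is heptane.
A ketone (C=O on an internal carbon) is the principal characteristic group, giving the suffix -one.
The chain contains a C=C double bond, so the unsaturation ending is -ene.
The numbering direction is chosen so that numbering from this end puts the double bond at C-2 rather than C-5.
With this numbering: the carbonyl at C-4; the double bond between C-2 and C-3; chloro groups at C-2 and C-5.
Assembling the pieces gives 2,5-dichlorohept-2-en-4-one.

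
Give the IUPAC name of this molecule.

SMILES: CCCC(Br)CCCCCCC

4-bromoundecane

The longest continuous carbon chain has 11 atoms, so the parent hydride is undecane.
The numbering direction is chosen so that the substituent locant set {4} is lower than {8} at the first point of difference.
This places a bromo group at C-4.
The name is 4-bromoundecane.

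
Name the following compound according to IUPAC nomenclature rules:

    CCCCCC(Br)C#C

3-bromooct-1-yne

The longest carbon chain that includes the multiple bond has 8 carbons, so the parent hydride is octane.
There is one C≡C triple bond, indicated by the ending -yne.
The numbering direction is chosen so that numbering from this end puts the triple bond at C-1 rather than C-7.
This places the triple bond between C-1 and C-2; a bromo group at C-3.
The name is 3-bromooct-1-yne.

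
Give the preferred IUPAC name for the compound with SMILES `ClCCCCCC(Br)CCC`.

6-bromo-1-chlorononane

The parent chain contains 9 carbons (nonane).
Number the chain so that the substituent locant set {1,6} is lower than {4,9} at the first point of difference.
With this numbering: a bromo group at C-6; a chloro group at C-1.
The substituents are ordered alphabetically, ignoring any di-/tri- multipliers.
Putting it together: 6-bromo-1-chlorononane.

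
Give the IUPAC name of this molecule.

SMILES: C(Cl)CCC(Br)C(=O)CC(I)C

5-bromo-8-chloro-2-iodooctan-4-one

The longest chain bearing the carbonyl is 8 carbons long (octane).
The highest-priority functional group is a ketone (C=O on an internal carbon), so the name ends in -one.
The numbering direction is chosen so that numbering from this end puts the carbonyl group at C-4 rather than C-5.
With this numbering: the carbonyl at C-4; a bromo group at C-5; a chloro group at C-8; an iodo group at C-2.
Prefixes are listed alphabetically: bromo, chloro, iodo.
Putting it together: 5-bromo-8-chloro-2-iodooctan-4-one.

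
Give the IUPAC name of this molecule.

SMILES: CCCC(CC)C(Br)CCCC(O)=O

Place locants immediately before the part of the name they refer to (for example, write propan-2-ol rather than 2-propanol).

5-bromo-6-ethylnonanoic acid

The longest carbon chain that includes the –COOH group has 9 carbons, so the parent hydride is nonane.
A carboxylic acid (terminal –COOH) is the principal characteristic group, giving the suffix -oic acid.
Number the chain so that the carboxylic acid carbon is C-1 by definition.
With this numbering: a bromo group at C-5; an ethyl group at C-6.
Substituent prefixes are cited in alphabetical order (multiplying prefixes like di-/tri- are ignored for ordering).
Assembling the pieces gives 5-bromo-6-ethylnonanoic acid.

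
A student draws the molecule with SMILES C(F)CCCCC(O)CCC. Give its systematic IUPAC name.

Counting along the main chain through the –OH group gives 9 carbons: the parent is nonane.
The principal characteristic group is an alcohol (–OH), named with the suffix -ol.
Choose the numbering such that numbering from this end puts the hydroxyl group at C-4 rather than C-6.
That gives the hydroxyl at C-4; a fluoro group at C-9.
The name is 9-fluorononan-4-ol.

9-fluorononan-4-ol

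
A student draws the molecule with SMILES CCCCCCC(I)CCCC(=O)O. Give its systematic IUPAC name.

Counting along the main chain through the –COOH group gives 11 carbons: the parent is undecane.
The highest-priority functional group is a carboxylic acid (terminal –COOH), so the name ends in -oic acid.
Choose the numbering such that the carboxylic acid carbon is C-1 by definition.
That gives an iodo group at C-5.
Putting it together: 5-iodoundecanoic acid.

5-iodoundecanoic acid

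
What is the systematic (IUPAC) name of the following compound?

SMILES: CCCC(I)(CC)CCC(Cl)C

The parent chain contains 8 carbons (octane).
The numbering direction is chosen so that the substituent locant set {2,5,5} is lower than {4,4,7} at the first point of difference.
That gives a chloro group at C-2; an ethyl group at C-5; an iodo group at C-5.
Substituent prefixes are cited in alphabetical order (multiplying prefixes like di-/tri- are ignored for ordering).
The name is 2-chloro-5-ethyl-5-iodooctane.

2-chloro-5-ethyl-5-iodooctane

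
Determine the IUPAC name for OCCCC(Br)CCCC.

Counting along the main chain through the –OH group gives 8 carbons: the parent is octane.
An alcohol (–OH) is the principal characteristic group, giving the suffix -ol.
Number the chain so that numbering from this end puts the hydroxyl group at C-1 rather than C-8.
This places the hydroxyl at C-1; a bromo group at C-4.
Putting it together: 4-bromooctan-1-ol.

4-bromooctan-1-ol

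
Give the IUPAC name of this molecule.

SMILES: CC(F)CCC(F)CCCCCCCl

1-chloro-7,10-difluoroundecane

The parent chain contains 11 carbons (undecane).
Number the chain so that the substituent locant set {1,7,10} is lower than {2,5,11} at the first point of difference.
That gives a chloro group at C-1; fluoro groups at C-7 and C-10.
Substituent prefixes are cited in alphabetical order (multiplying prefixes like di-/tri- are ignored for ordering).
Putting it together: 1-chloro-7,10-difluoroundecane.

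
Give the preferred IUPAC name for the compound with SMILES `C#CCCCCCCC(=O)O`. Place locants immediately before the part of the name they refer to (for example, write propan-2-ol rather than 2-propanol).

Counting along the main chain through the –COOH group and the multiple bond gives 9 carbons: the parent is nonane.
The highest-priority functional group is a carboxylic acid (terminal –COOH), so the name ends in -oic acid.
There is one C≡C triple bond, indicated by the ending -yne.
Choose the numbering such that the carboxylic acid carbon is C-1 by definition.
That gives the triple bond between C-8 and C-9.
Assembling the pieces gives non-8-ynoic acid.

non-8-ynoic acid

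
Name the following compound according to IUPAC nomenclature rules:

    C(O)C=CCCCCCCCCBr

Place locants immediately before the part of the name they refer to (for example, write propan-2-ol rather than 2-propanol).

The longest carbon chain that includes the –OH group and the multiple bond has 11 carbons, so the parent hydride is undecane.
An alcohol (–OH) is the principal characteristic group, giving the suffix -ol.
A C=C double bond in the chain gives the infix -ene-.
Number the chain so that numbering from this end puts the hydroxyl group at C-1 rather than C-11.
With this numbering: the hydroxyl at C-1; the double bond between C-2 and C-3; a bromo group at C-11.
Putting it together: 11-bromoundec-2-en-1-ol.

11-bromoundec-2-en-1-ol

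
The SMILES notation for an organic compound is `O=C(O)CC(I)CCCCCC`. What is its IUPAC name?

3-iodononanoic acid

The longest chain bearing the –COOH group is 9 carbons long (nonane).
The principal characteristic group is a carboxylic acid (terminal –COOH), named with the suffix -oic acid.
Choose the numbering such that the carboxylic acid carbon is C-1 by definition.
This places an iodo group at C-3.
Assembling the pieces gives 3-iodononanoic acid.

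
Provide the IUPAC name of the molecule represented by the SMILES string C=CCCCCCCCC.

The longest chain bearing the multiple bond is 10 carbons long (decane).
There is one C=C double bond, indicated by the ending -ene.
Number the chain so that numbering from this end puts the double bond at C-1 rather than C-9.
This places the double bond between C-1 and C-2.
The name is dec-1-ene.

dec-1-ene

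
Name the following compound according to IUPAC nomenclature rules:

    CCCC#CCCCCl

The longest chain bearing the multiple bond is 8 carbons long (octane).
There is one C≡C triple bond, indicated by the ending -yne.
The numbering direction is chosen so that the substituent locant set {1} is lower than {8} at the first point of difference.
With this numbering: the triple bond between C-4 and C-5; a chloro group at C-1.
The name is 1-chlorooct-4-yne.

1-chlorooct-4-yne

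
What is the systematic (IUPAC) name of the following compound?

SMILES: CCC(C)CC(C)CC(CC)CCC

The parent chain contains 10 carbons (decane).
Choose the numbering such that the substituent locant set {3,5,7} is lower than {4,6,8} at the first point of difference.
With this numbering: an ethyl group at C-7; methyl groups at C-3 and C-5.
Prefixes are listed alphabetically: ethyl, methyl.
Assembling the pieces gives 7-ethyl-3,5-dimethyldecane.

7-ethyl-3,5-dimethyldecane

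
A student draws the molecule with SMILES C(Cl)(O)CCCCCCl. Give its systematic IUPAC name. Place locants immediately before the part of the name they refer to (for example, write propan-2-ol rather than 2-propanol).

1,6-dichlorohexan-1-ol

The longest carbon chain that includes the –OH group has 6 carbons, so the parent hydride is hexane.
An alcohol (–OH) is the principal characteristic group, giving the suffix -ol.
The numbering direction is chosen so that numbering from this end puts the hydroxyl group at C-1 rather than C-6.
That gives the hydroxyl at C-1; chloro groups at C-1 and C-6.
Putting it together: 1,6-dichlorohexan-1-ol.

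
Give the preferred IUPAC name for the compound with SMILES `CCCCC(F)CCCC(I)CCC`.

8-fluoro-4-iodododecane

The longest continuous carbon chain has 12 atoms, so the parent hydride is dodecane.
Choose the numbering such that the substituent locant set {4,8} is lower than {5,9} at the first point of difference.
That gives a fluoro group at C-8; an iodo group at C-4.
The substituents are ordered alphabetically, ignoring any di-/tri- multipliers.
The name is 8-fluoro-4-iodododecane.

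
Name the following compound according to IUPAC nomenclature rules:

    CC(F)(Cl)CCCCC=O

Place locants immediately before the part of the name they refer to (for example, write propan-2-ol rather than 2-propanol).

6-chloro-6-fluoroheptanal

Counting along the main chain through the –CHO group gives 7 carbons: the parent is heptane.
The highest-priority functional group is an aldehyde (terminal –CHO), so the name ends in -al.
The numbering direction is chosen so that the aldehyde carbon is C-1 by definition.
That gives a chloro group at C-6; a fluoro group at C-6.
The substituents are ordered alphabetically, ignoring any di-/tri- multipliers.
The name is 6-chloro-6-fluoroheptanal.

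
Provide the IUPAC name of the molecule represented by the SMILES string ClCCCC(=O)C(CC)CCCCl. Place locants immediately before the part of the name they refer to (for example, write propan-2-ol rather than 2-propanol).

The longest chain bearing the carbonyl is 8 carbons long (octane).
The highest-priority functional group is a ketone (C=O on an internal carbon), so the name ends in -one.
Choose the numbering such that numbering from this end puts the carbonyl group at C-4 rather than C-5.
This places the carbonyl at C-4; chloro groups at C-1 and C-8; an ethyl group at C-5.
Prefixes are listed alphabetically: chloro, ethyl.
Putting it together: 1,8-dichloro-5-ethyloctan-4-one.

1,8-dichloro-5-ethyloctan-4-one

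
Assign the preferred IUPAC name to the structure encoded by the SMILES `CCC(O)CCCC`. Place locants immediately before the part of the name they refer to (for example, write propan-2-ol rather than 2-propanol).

The longest carbon chain that includes the –OH group has 7 carbons, so the parent hydride is heptane.
The highest-priority functional group is an alcohol (–OH), so the name ends in -ol.
The numbering direction is chosen so that numbering from this end puts the hydroxyl group at C-3 rather than C-5.
That gives the hydroxyl at C-3.
The name is heptan-3-ol.

heptan-3-ol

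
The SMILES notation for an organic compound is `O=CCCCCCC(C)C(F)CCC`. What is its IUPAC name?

The longest chain bearing the –CHO group is 11 carbons long (undecane).
The principal characteristic group is an aldehyde (terminal –CHO), named with the suffix -al.
Choose the numbering such that the aldehyde carbon is C-1 by definition.
This places a fluoro group at C-8; a methyl group at C-7.
Prefixes are listed alphabetically: fluoro, methyl.
The name is 8-fluoro-7-methylundecanal.

8-fluoro-7-methylundecanal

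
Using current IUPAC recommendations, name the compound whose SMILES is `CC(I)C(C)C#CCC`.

The longest carbon chain that includes the multiple bond has 7 carbons, so the parent hydride is heptane.
A C≡C triple bond in the chain gives the infix -yne-.
Choose the numbering such that numbering from this end puts the triple bond at C-3 rather than C-4.
With this numbering: the triple bond between C-3 and C-4; an iodo group at C-6; a methyl group at C-5.
The substituents are ordered alphabetically, ignoring any di-/tri- multipliers.
Assembling the pieces gives 6-iodo-5-methylhept-3-yne.

6-iodo-5-methylhept-3-yne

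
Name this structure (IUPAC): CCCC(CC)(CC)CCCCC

4,4-diethylnonane

The longest carbon chain is 9 atoms: the parent is nonane.
Choose the numbering such that the substituent locant set {4,4} is lower than {6,6} at the first point of difference.
This places two ethyl groups at C-4.
The name is 4,4-diethylnonane.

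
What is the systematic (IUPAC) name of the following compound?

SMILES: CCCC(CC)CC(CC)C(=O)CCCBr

Counting along the main chain through the carbonyl gives 10 carbons: the parent is decane.
A ketone (C=O on an internal carbon) is the principal characteristic group, giving the suffix -one.
The numbering direction is chosen so that numbering from this end puts the carbonyl group at C-4 rather than C-7.
This places the carbonyl at C-4; a bromo group at C-1; ethyl groups at C-5 and C-7.
Prefixes are listed alphabetically: bromo, ethyl.
Assembling the pieces gives 1-bromo-5,7-diethyldecan-4-one.

1-bromo-5,7-diethyldecan-4-one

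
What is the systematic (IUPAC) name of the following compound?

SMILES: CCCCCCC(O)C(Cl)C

The longest chain bearing the –OH group is 9 carbons long (nonane).
The principal characteristic group is an alcohol (–OH), named with the suffix -ol.
Choose the numbering such that numbering from this end puts the hydroxyl group at C-3 rather than C-7.
That gives the hydroxyl at C-3; a chloro group at C-2.
Assembling the pieces gives 2-chlorononan-3-ol.

2-chlorononan-3-ol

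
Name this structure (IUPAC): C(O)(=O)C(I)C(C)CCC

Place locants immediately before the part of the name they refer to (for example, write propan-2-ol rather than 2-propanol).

The longest carbon chain that includes the –COOH group has 6 carbons, so the parent hydride is hexane.
The principal characteristic group is a carboxylic acid (terminal –COOH), named with the suffix -oic acid.
The numbering direction is chosen so that the carboxylic acid carbon is C-1 by definition.
With this numbering: an iodo group at C-2; a methyl group at C-3.
Substituent prefixes are cited in alphabetical order (multiplying prefixes like di-/tri- are ignored for ordering).
The name is 2-iodo-3-methylhexanoic acid.

2-iodo-3-methylhexanoic acid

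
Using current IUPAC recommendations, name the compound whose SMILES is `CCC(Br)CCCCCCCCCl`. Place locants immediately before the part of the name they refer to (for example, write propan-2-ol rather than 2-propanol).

9-bromo-1-chloroundecane

The parent chain contains 11 carbons (undecane).
Number the chain so that the substituent locant set {1,9} is lower than {3,11} at the first point of difference.
That gives a bromo group at C-9; a chloro group at C-1.
Substituent prefixes are cited in alphabetical order (multiplying prefixes like di-/tri- are ignored for ordering).
Assembling the pieces gives 9-bromo-1-chloroundecane.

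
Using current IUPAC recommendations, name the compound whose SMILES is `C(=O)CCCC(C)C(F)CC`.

Counting along the main chain through the –CHO group gives 8 carbons: the parent is octane.
The principal characteristic group is an aldehyde (terminal –CHO), named with the suffix -al.
Choose the numbering such that the aldehyde carbon is C-1 by definition.
With this numbering: a fluoro group at C-6; a methyl group at C-5.
Substituent prefixes are cited in alphabetical order (multiplying prefixes like di-/tri- are ignored for ordering).
The name is 6-fluoro-5-methyloctanal.

6-fluoro-5-methyloctanal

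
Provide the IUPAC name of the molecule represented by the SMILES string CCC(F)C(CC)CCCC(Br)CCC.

8-bromo-4-ethyl-3-fluoroundecane

The longest continuous carbon chain has 11 atoms, so the parent hydride is undecane.
The numbering direction is chosen so that the substituent locant set {3,4,8} is lower than {4,8,9} at the first point of difference.
With this numbering: a bromo group at C-8; an ethyl group at C-4; a fluoro group at C-3.
The substituents are ordered alphabetically, ignoring any di-/tri- multipliers.
Assembling the pieces gives 8-bromo-4-ethyl-3-fluoroundecane.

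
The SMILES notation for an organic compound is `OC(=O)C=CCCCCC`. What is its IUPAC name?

oct-2-enoic acid

The longest chain bearing the –COOH group and the multiple bond is 8 carbons long (octane).
A carboxylic acid (terminal –COOH) is the principal characteristic group, giving the suffix -oic acid.
There is one C=C double bond, indicated by the ending -ene.
The numbering direction is chosen so that the carboxylic acid carbon is C-1 by definition.
This places the double bond between C-2 and C-3.
The name is oct-2-enoic acid.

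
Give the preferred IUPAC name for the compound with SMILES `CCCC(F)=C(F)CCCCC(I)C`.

4,5-difluoro-10-iodoundec-4-ene

Counting along the main chain through the multiple bond gives 11 carbons: the parent is undecane.
There is one C=C double bond, indicated by the ending -ene.
The numbering direction is chosen so that numbering from this end puts the double bond at C-4 rather than C-7.
That gives the double bond between C-4 and C-5; fluoro groups at C-4 and C-5; an iodo group at C-10.
Prefixes are listed alphabetically: fluoro, iodo.
Putting it together: 4,5-difluoro-10-iodoundec-4-ene.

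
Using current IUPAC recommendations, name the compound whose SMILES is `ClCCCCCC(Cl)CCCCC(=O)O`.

Counting along the main chain through the –COOH group gives 11 carbons: the parent is undecane.
The highest-priority functional group is a carboxylic acid (terminal –COOH), so the name ends in -oic acid.
The numbering direction is chosen so that the carboxylic acid carbon is C-1 by definition.
This places chloro groups at C-6 and C-11.
Putting it together: 6,11-dichloroundecanoic acid.

6,11-dichloroundecanoic acid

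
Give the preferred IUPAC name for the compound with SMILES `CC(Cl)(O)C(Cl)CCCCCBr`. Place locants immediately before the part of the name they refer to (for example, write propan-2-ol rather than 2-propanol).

The longest chain bearing the –OH group is 8 carbons long (octane).
An alcohol (–OH) is the principal characteristic group, giving the suffix -ol.
Choose the numbering such that numbering from this end puts the hydroxyl group at C-2 rather than C-7.
With this numbering: the hydroxyl at C-2; a bromo group at C-8; chloro groups at C-2 and C-3.
Substituent prefixes are cited in alphabetical order (multiplying prefixes like di-/tri- are ignored for ordering).
The name is 8-bromo-2,3-dichlorooctan-2-ol.

8-bromo-2,3-dichlorooctan-2-ol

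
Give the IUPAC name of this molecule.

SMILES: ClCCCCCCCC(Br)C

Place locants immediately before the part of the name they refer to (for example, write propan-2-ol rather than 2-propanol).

8-bromo-1-chlorononane

The parent chain contains 9 carbons (nonane).
Number the chain so that the substituent locant set {1,8} is lower than {2,9} at the first point of difference.
This places a bromo group at C-8; a chloro group at C-1.
The substituents are ordered alphabetically, ignoring any di-/tri- multipliers.
Putting it together: 8-bromo-1-chlorononane.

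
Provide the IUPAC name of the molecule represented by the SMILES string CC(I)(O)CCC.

2-iodopentan-2-ol

Counting along the main chain through the –OH group gives 5 carbons: the parent is pentane.
The highest-priority functional group is an alcohol (–OH), so the name ends in -ol.
Choose the numbering such that numbering from this end puts the hydroxyl group at C-2 rather than C-4.
This places the hydroxyl at C-2; an iodo group at C-2.
Assembling the pieces gives 2-iodopentan-2-ol.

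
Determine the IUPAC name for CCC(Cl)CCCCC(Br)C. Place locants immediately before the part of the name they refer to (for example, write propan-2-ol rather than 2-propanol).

The parent chain contains 9 carbons (nonane).
Choose the numbering such that the substituent locant set {2,7} is lower than {3,8} at the first point of difference.
This places a bromo group at C-2; a chloro group at C-7.
Substituent prefixes are cited in alphabetical order (multiplying prefixes like di-/tri- are ignored for ordering).
Assembling the pieces gives 2-bromo-7-chlorononane.

2-bromo-7-chlorononane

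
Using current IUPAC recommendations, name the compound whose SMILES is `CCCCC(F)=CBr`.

The longest carbon chain that includes the multiple bond has 6 carbons, so the parent hydride is hexane.
A C=C double bond in the chain gives the infix -ene-.
Choose the numbering such that numbering from this end puts the double bond at C-1 rather than C-5.
With this numbering: the double bond between C-1 and C-2; a bromo group at C-1; a fluoro group at C-2.
Substituent prefixes are cited in alphabetical order (multiplying prefixes like di-/tri- are ignored for ordering).
Putting it together: 1-bromo-2-fluorohex-1-ene.

1-bromo-2-fluorohex-1-ene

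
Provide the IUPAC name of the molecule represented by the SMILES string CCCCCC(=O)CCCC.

decan-5-one

The longest chain bearing the carbonyl is 10 carbons long (decane).
The principal characteristic group is a ketone (C=O on an internal carbon), named with the suffix -one.
Choose the numbering such that numbering from this end puts the carbonyl group at C-5 rather than C-6.
This places the carbonyl at C-5.
The name is decan-5-one.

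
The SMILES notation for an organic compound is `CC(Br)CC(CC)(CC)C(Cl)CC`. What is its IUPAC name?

2-bromo-5-chloro-4,4-diethylheptane

The parent chain contains 7 carbons (heptane).
Number the chain so that the substituent locant set {2,4,4,5} is lower than {3,4,4,6} at the first point of difference.
With this numbering: a bromo group at C-2; a chloro group at C-5; two ethyl groups at C-4.
Substituent prefixes are cited in alphabetical order (multiplying prefixes like di-/tri- are ignored for ordering).
Putting it together: 2-bromo-5-chloro-4,4-diethylheptane.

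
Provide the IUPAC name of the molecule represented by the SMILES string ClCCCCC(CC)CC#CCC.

10-chloro-6-ethyldec-3-yne

Counting along the main chain through the multiple bond gives 10 carbons: the parent is decane.
A C≡C triple bond in the chain gives the infix -yne-.
Number the chain so that numbering from this end puts the triple bond at C-3 rather than C-7.
That gives the triple bond between C-3 and C-4; a chloro group at C-10; an ethyl group at C-6.
Prefixes are listed alphabetically: chloro, ethyl.
Putting it together: 10-chloro-6-ethyldec-3-yne.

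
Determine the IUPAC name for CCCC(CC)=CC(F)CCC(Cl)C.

9-chloro-4-ethyl-6-fluorodec-4-ene

Counting along the main chain through the multiple bond gives 10 carbons: the parent is decane.
There is one C=C double bond, indicated by the ending -ene.
Number the chain so that numbering from this end puts the double bond at C-4 rather than C-6.
This places the double bond between C-4 and C-5; a chloro group at C-9; an ethyl group at C-4; a fluoro group at C-6.
Prefixes are listed alphabetically: chloro, ethyl, fluoro.
Assembling the pieces gives 9-chloro-4-ethyl-6-fluorodec-4-ene.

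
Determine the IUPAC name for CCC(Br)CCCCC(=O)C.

7-bromononan-2-one

The longest chain bearing the carbonyl is 9 carbons long (nonane).
The highest-priority functional group is a ketone (C=O on an internal carbon), so the name ends in -one.
Choose the numbering such that numbering from this end puts the carbonyl group at C-2 rather than C-8.
With this numbering: the carbonyl at C-2; a bromo group at C-7.
Assembling the pieces gives 7-bromononan-2-one.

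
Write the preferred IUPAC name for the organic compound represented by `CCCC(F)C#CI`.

Counting along the main chain through the multiple bond gives 6 carbons: the parent is hexane.
A C≡C triple bond in the chain gives the infix -yne-.
Number the chain so that numbering from this end puts the triple bond at C-1 rather than C-5.
That gives the triple bond between C-1 and C-2; a fluoro group at C-3; an iodo group at C-1.
Prefixes are listed alphabetically: fluoro, iodo.
The name is 3-fluoro-1-iodohex-1-yne.

3-fluoro-1-iodohex-1-yne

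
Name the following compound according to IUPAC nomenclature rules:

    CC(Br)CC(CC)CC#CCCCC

The longest chain bearing the multiple bond is 11 carbons long (undecane).
A C≡C triple bond in the chain gives the infix -yne-.
The numbering direction is chosen so that numbering from this end puts the triple bond at C-5 rather than C-6.
With this numbering: the triple bond between C-5 and C-6; a bromo group at C-10; an ethyl group at C-8.
The substituents are ordered alphabetically, ignoring any di-/tri- multipliers.
The name is 10-bromo-8-ethylundec-5-yne.

10-bromo-8-ethylundec-5-yne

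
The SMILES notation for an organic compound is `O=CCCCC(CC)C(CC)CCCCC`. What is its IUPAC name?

The longest chain bearing the –CHO group is 11 carbons long (undecane).
The highest-priority functional group is an aldehyde (terminal –CHO), so the name ends in -al.
The numbering direction is chosen so that the aldehyde carbon is C-1 by definition.
That gives ethyl groups at C-5 and C-6.
Assembling the pieces gives 5,6-diethylundecanal.

5,6-diethylundecanal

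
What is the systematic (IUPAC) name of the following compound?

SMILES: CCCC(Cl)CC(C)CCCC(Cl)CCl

1,2,8-trichloro-6-methylundecane

The longest carbon chain is 11 atoms: the parent is undecane.
The numbering direction is chosen so that the substituent locant set {1,2,6,8} is lower than {4,6,10,11} at the first point of difference.
This places chloro groups at C-1 and C-2 and C-8; a methyl group at C-6.
Prefixes are listed alphabetically: chloro, methyl.
Assembling the pieces gives 1,2,8-trichloro-6-methylundecane.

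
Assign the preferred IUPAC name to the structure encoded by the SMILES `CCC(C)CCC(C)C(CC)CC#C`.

The longest carbon chain that includes the multiple bond has 10 carbons, so the parent hydride is decane.
The chain contains a C≡C triple bond, so the unsaturation ending is -yne.
Number the chain so that numbering from this end puts the triple bond at C-1 rather than C-9.
This places the triple bond between C-1 and C-2; an ethyl group at C-4; methyl groups at C-5 and C-8.
The substituents are ordered alphabetically, ignoring any di-/tri- multipliers.
Putting it together: 4-ethyl-5,8-dimethyldec-1-yne.

4-ethyl-5,8-dimethyldec-1-yne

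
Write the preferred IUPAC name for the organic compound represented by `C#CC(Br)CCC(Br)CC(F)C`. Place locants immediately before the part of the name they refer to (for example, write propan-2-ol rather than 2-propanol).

The longest carbon chain that includes the multiple bond has 9 carbons, so the parent hydride is nonane.
A C≡C triple bond in the chain gives the infix -yne-.
Choose the numbering such that numbering from this end puts the triple bond at C-1 rather than C-8.
This places the triple bond between C-1 and C-2; bromo groups at C-3 and C-6; a fluoro group at C-8.
The substituents are ordered alphabetically, ignoring any di-/tri- multipliers.
The name is 3,6-dibromo-8-fluoronon-1-yne.

3,6-dibromo-8-fluoronon-1-yne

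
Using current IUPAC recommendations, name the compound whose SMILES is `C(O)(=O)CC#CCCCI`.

7-iodohept-3-ynoic acid

The longest chain bearing the –COOH group and the multiple bond is 7 carbons long (heptane).
A carboxylic acid (terminal –COOH) is the principal characteristic group, giving the suffix -oic acid.
A C≡C triple bond in the chain gives the infix -yne-.
Number the chain so that the carboxylic acid carbon is C-1 by definition.
This places the triple bond between C-3 and C-4; an iodo group at C-7.
The name is 7-iodohept-3-ynoic acid.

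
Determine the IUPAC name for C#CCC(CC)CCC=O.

4-ethylhept-6-ynal

Counting along the main chain through the –CHO group and the multiple bond gives 7 carbons: the parent is heptane.
The principal characteristic group is an aldehyde (terminal –CHO), named with the suffix -al.
The chain contains a C≡C triple bond, so the unsaturation ending is -yne.
Number the chain so that the aldehyde carbon is C-1 by definition.
That gives the triple bond between C-6 and C-7; an ethyl group at C-4.
Putting it together: 4-ethylhept-6-ynal.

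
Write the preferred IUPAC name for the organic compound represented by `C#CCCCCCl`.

6-chlorohex-1-yne

The longest chain bearing the multiple bond is 6 carbons long (hexane).
There is one C≡C triple bond, indicated by the ending -yne.
Number the chain so that numbering from this end puts the triple bond at C-1 rather than C-5.
This places the triple bond between C-1 and C-2; a chloro group at C-6.
Putting it together: 6-chlorohex-1-yne.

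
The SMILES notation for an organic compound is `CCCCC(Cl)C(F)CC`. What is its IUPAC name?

The parent chain contains 8 carbons (octane).
The numbering direction is chosen so that the substituent locant set {3,4} is lower than {5,6} at the first point of difference.
This places a chloro group at C-4; a fluoro group at C-3.
The substituents are ordered alphabetically, ignoring any di-/tri- multipliers.
Assembling the pieces gives 4-chloro-3-fluorooctane.

4-chloro-3-fluorooctane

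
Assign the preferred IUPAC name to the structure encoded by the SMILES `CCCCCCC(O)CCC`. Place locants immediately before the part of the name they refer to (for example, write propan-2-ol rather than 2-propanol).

The longest carbon chain that includes the –OH group has 10 carbons, so the parent hydride is decane.
An alcohol (–OH) is the principal characteristic group, giving the suffix -ol.
The numbering direction is chosen so that numbering from this end puts the hydroxyl group at C-4 rather than C-7.
That gives the hydroxyl at C-4.
Assembling the pieces gives decan-4-ol.

decan-4-ol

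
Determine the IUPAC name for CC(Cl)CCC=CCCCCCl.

1,9-dichlorodec-5-ene

The longest chain bearing the multiple bond is 10 carbons long (decane).
There is one C=C double bond, indicated by the ending -ene.
The numbering direction is chosen so that the substituent locant set {1,9} is lower than {2,10} at the first point of difference.
With this numbering: the double bond between C-5 and C-6; chloro groups at C-1 and C-9.
The name is 1,9-dichlorodec-5-ene.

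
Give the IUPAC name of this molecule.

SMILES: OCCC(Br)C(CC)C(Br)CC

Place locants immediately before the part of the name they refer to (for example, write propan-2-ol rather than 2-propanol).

3,5-dibromo-4-ethylheptan-1-ol

The longest chain bearing the –OH group is 7 carbons long (heptane).
The principal characteristic group is an alcohol (–OH), named with the suffix -ol.
The numbering direction is chosen so that numbering from this end puts the hydroxyl group at C-1 rather than C-7.
This places the hydroxyl at C-1; bromo groups at C-3 and C-5; an ethyl group at C-4.
Substituent prefixes are cited in alphabetical order (multiplying prefixes like di-/tri- are ignored for ordering).
Putting it together: 3,5-dibromo-4-ethylheptan-1-ol.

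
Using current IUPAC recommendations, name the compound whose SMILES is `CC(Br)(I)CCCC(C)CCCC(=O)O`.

Counting along the main chain through the –COOH group gives 10 carbons: the parent is decane.
The highest-priority functional group is a carboxylic acid (terminal –COOH), so the name ends in -oic acid.
Number the chain so that the carboxylic acid carbon is C-1 by definition.
This places a bromo group at C-9; an iodo group at C-9; a methyl group at C-5.
Substituent prefixes are cited in alphabetical order (multiplying prefixes like di-/tri- are ignored for ordering).
Assembling the pieces gives 9-bromo-9-iodo-5-methyldecanoic acid.

9-bromo-9-iodo-5-methyldecanoic acid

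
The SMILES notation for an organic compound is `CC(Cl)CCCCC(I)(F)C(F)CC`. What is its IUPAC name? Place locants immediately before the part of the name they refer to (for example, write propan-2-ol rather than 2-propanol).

2-chloro-7,8-difluoro-7-iododecane

The longest continuous carbon chain has 10 atoms, so the parent hydride is decane.
The numbering direction is chosen so that the substituent locant set {2,7,7,8} is lower than {3,4,4,9} at the first point of difference.
With this numbering: a chloro group at C-2; fluoro groups at C-7 and C-8; an iodo group at C-7.
Substituent prefixes are cited in alphabetical order (multiplying prefixes like di-/tri- are ignored for ordering).
The name is 2-chloro-7,8-difluoro-7-iododecane.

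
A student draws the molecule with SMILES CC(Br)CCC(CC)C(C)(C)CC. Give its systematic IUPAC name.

2-bromo-5-ethyl-6,6-dimethyloctane

The longest carbon chain is 8 atoms: the parent is octane.
Choose the numbering such that the substituent locant set {2,5,6,6} is lower than {3,3,4,7} at the first point of difference.
This places a bromo group at C-2; an ethyl group at C-5; two methyl groups at C-6.
The substituents are ordered alphabetically, ignoring any di-/tri- multipliers.
Putting it together: 2-bromo-5-ethyl-6,6-dimethyloctane.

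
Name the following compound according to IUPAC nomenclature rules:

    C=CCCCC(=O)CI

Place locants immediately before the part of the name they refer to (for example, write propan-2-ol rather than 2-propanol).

1-iodohept-6-en-2-one

The longest chain bearing the carbonyl and the multiple bond is 7 carbons long (heptane).
A ketone (C=O on an internal carbon) is the principal characteristic group, giving the suffix -one.
A C=C double bond in the chain gives the infix -ene-.
Choose the numbering such that numbering from this end puts the carbonyl group at C-2 rather than C-6.
That gives the carbonyl at C-2; the double bond between C-6 and C-7; an iodo group at C-1.
Putting it together: 1-iodohept-6-en-2-one.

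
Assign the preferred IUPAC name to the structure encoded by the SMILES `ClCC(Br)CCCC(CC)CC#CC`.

9-bromo-10-chloro-5-ethyldec-2-yne

The longest carbon chain that includes the multiple bond has 10 carbons, so the parent hydride is decane.
A C≡C triple bond in the chain gives the infix -yne-.
Choose the numbering such that numbering from this end puts the triple bond at C-2 rather than C-8.
With this numbering: the triple bond between C-2 and C-3; a bromo group at C-9; a chloro group at C-10; an ethyl group at C-5.
The substituents are ordered alphabetically, ignoring any di-/tri- multipliers.
Putting it together: 9-bromo-10-chloro-5-ethyldec-2-yne.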